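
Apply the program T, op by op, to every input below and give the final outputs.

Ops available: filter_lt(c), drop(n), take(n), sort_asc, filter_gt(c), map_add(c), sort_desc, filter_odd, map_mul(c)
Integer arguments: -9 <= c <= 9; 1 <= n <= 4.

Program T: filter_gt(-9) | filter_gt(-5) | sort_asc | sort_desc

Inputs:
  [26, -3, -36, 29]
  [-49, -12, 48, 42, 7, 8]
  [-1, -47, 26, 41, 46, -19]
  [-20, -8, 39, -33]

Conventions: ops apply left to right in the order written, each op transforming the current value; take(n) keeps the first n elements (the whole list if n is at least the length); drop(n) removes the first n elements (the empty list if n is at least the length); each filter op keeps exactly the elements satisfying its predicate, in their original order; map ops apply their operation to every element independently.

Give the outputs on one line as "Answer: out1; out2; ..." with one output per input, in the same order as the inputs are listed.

Execution, op by op:
  [26, -3, -36, 29] -> [26, -3, 29] -> [26, -3, 29] -> [-3, 26, 29] -> [29, 26, -3]
  [-49, -12, 48, 42, 7, 8] -> [48, 42, 7, 8] -> [48, 42, 7, 8] -> [7, 8, 42, 48] -> [48, 42, 8, 7]
  [-1, -47, 26, 41, 46, -19] -> [-1, 26, 41, 46] -> [-1, 26, 41, 46] -> [-1, 26, 41, 46] -> [46, 41, 26, -1]
  [-20, -8, 39, -33] -> [-8, 39] -> [39] -> [39] -> [39]

[29, 26, -3]; [48, 42, 8, 7]; [46, 41, 26, -1]; [39]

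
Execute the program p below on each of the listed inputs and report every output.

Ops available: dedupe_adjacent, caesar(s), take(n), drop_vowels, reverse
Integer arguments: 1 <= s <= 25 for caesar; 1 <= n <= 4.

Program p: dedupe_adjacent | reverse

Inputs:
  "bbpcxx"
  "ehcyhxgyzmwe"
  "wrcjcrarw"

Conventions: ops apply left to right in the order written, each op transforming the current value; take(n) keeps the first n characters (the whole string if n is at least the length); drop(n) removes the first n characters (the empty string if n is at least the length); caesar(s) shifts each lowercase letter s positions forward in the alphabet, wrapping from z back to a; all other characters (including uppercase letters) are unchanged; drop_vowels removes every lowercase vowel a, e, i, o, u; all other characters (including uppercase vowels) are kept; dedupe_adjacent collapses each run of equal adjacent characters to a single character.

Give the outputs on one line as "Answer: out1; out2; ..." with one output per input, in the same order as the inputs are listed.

Execution, op by op:
  "bbpcxx" -> "bpcx" -> "xcpb"
  "ehcyhxgyzmwe" -> "ehcyhxgyzmwe" -> "ewmzygxhyche"
  "wrcjcrarw" -> "wrcjcrarw" -> "wrarcjcrw"

"xcpb"; "ewmzygxhyche"; "wrarcjcrw"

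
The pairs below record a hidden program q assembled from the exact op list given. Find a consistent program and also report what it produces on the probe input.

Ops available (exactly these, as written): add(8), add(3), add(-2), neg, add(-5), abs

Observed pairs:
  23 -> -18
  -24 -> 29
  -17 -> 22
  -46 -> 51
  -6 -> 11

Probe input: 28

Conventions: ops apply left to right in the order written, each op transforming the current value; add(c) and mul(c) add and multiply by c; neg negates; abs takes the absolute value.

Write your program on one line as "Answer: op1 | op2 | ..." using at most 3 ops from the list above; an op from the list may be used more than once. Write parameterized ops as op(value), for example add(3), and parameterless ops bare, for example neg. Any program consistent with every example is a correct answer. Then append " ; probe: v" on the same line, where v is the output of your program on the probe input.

add(-2) | neg | add(3) ; probe: -23

Check, running the answer program on each example:
  23 -> 21 -> -21 -> -18
  -24 -> -26 -> 26 -> 29
  -17 -> -19 -> 19 -> 22
  -46 -> -48 -> 48 -> 51
  -6 -> -8 -> 8 -> 11
  probe: 28 -> 26 -> -26 -> -23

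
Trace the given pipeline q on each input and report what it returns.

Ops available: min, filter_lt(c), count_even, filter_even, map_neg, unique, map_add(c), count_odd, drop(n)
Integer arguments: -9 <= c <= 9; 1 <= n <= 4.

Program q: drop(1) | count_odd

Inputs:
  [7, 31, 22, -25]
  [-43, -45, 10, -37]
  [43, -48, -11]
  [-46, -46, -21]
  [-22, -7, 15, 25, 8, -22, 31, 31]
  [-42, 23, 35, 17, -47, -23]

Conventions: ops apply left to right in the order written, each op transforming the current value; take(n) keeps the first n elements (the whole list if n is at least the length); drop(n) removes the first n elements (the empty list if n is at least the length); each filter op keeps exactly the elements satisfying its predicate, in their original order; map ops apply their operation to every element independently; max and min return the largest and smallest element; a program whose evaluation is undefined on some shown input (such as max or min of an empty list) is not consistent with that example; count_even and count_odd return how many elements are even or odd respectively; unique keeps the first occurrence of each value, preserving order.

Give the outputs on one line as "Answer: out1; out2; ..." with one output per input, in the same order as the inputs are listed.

Execution, op by op:
  [7, 31, 22, -25] -> [31, 22, -25] -> 2
  [-43, -45, 10, -37] -> [-45, 10, -37] -> 2
  [43, -48, -11] -> [-48, -11] -> 1
  [-46, -46, -21] -> [-46, -21] -> 1
  [-22, -7, 15, 25, 8, -22, 31, 31] -> [-7, 15, 25, 8, -22, 31, 31] -> 5
  [-42, 23, 35, 17, -47, -23] -> [23, 35, 17, -47, -23] -> 5

2; 2; 1; 1; 5; 5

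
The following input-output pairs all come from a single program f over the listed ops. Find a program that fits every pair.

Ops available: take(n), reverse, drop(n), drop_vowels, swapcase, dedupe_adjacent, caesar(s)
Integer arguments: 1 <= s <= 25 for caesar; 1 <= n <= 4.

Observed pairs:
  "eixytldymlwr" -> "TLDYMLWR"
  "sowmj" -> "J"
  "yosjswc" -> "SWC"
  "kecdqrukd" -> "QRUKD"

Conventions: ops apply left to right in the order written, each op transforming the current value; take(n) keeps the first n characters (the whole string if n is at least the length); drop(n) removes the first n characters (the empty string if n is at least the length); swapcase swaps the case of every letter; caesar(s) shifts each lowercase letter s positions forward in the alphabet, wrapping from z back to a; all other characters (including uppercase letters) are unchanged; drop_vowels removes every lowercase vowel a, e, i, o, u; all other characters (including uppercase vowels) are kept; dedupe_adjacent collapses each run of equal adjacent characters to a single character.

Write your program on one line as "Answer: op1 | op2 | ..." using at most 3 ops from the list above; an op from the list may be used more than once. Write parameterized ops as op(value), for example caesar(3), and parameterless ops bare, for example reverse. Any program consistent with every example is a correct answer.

drop(2) | swapcase | drop(2)

Check, running the answer program on each example:
  "eixytldymlwr" -> "xytldymlwr" -> "XYTLDYMLWR" -> "TLDYMLWR"
  "sowmj" -> "wmj" -> "WMJ" -> "J"
  "yosjswc" -> "sjswc" -> "SJSWC" -> "SWC"
  "kecdqrukd" -> "cdqrukd" -> "CDQRUKD" -> "QRUKD"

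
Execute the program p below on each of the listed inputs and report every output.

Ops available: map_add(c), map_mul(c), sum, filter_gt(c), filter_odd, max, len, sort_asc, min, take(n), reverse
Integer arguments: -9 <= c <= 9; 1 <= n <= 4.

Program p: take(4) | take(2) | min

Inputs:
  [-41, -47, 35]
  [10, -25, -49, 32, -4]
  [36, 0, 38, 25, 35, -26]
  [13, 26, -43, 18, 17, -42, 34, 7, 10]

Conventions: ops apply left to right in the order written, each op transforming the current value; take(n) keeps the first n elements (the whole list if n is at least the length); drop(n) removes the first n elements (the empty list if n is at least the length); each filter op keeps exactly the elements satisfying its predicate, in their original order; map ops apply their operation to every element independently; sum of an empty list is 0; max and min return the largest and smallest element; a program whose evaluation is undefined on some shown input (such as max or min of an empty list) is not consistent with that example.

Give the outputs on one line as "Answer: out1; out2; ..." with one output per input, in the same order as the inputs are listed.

-47; -25; 0; 13

Execution, op by op:
  [-41, -47, 35] -> [-41, -47, 35] -> [-41, -47] -> -47
  [10, -25, -49, 32, -4] -> [10, -25, -49, 32] -> [10, -25] -> -25
  [36, 0, 38, 25, 35, -26] -> [36, 0, 38, 25] -> [36, 0] -> 0
  [13, 26, -43, 18, 17, -42, 34, 7, 10] -> [13, 26, -43, 18] -> [13, 26] -> 13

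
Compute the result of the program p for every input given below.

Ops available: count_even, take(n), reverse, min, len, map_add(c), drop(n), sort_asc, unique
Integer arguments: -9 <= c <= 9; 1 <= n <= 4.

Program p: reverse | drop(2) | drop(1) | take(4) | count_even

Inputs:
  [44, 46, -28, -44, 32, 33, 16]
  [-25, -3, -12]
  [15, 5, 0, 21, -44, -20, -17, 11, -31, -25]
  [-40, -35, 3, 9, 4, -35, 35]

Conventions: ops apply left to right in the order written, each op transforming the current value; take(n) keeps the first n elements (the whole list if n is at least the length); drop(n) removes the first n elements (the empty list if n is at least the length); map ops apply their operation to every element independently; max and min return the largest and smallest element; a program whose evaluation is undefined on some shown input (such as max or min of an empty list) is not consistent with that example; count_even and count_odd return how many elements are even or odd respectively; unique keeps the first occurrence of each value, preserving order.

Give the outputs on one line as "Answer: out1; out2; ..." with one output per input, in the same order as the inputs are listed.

4; 0; 2; 1

Execution, op by op:
  [44, 46, -28, -44, 32, 33, 16] -> [16, 33, 32, -44, -28, 46, 44] -> [32, -44, -28, 46, 44] -> [-44, -28, 46, 44] -> [-44, -28, 46, 44] -> 4
  [-25, -3, -12] -> [-12, -3, -25] -> [-25] -> [] -> [] -> 0
  [15, 5, 0, 21, -44, -20, -17, 11, -31, -25] -> [-25, -31, 11, -17, -20, -44, 21, 0, 5, 15] -> [11, -17, -20, -44, 21, 0, 5, 15] -> [-17, -20, -44, 21, 0, 5, 15] -> [-17, -20, -44, 21] -> 2
  [-40, -35, 3, 9, 4, -35, 35] -> [35, -35, 4, 9, 3, -35, -40] -> [4, 9, 3, -35, -40] -> [9, 3, -35, -40] -> [9, 3, -35, -40] -> 1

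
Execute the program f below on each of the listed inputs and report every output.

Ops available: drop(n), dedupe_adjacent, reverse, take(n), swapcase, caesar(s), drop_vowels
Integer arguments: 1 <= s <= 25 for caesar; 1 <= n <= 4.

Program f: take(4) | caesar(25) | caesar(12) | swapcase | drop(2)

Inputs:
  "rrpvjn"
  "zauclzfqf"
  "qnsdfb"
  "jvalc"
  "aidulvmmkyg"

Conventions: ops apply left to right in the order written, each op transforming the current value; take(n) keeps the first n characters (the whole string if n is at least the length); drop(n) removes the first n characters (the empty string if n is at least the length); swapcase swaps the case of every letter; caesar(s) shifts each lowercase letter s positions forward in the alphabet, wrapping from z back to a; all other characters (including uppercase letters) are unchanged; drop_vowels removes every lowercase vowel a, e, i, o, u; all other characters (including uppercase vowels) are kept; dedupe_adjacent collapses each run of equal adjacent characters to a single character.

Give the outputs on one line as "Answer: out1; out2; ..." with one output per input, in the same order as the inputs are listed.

Execution, op by op:
  "rrpvjn" -> "rrpv" -> "qqou" -> "ccag" -> "CCAG" -> "AG"
  "zauclzfqf" -> "zauc" -> "yztb" -> "klfn" -> "KLFN" -> "FN"
  "qnsdfb" -> "qnsd" -> "pmrc" -> "bydo" -> "BYDO" -> "DO"
  "jvalc" -> "jval" -> "iuzk" -> "uglw" -> "UGLW" -> "LW"
  "aidulvmmkyg" -> "aidu" -> "zhct" -> "ltof" -> "LTOF" -> "OF"

"AG"; "FN"; "DO"; "LW"; "OF"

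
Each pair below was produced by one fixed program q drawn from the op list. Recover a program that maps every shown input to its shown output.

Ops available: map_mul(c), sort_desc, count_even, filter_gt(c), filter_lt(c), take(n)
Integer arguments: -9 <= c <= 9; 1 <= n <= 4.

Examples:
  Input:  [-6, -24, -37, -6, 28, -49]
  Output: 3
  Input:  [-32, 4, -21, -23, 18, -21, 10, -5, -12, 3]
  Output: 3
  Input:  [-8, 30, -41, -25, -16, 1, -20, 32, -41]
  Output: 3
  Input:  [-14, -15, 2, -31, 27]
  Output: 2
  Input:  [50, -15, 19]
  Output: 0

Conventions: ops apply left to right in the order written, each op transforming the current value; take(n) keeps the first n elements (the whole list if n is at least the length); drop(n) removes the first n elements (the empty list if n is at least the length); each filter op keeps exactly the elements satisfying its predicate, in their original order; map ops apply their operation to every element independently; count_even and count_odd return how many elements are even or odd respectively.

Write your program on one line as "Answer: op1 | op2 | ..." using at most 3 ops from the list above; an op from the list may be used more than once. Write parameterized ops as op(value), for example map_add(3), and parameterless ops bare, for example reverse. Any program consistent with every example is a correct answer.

filter_lt(7) | count_even

Check, running the answer program on each example:
  [-6, -24, -37, -6, 28, -49] -> [-6, -24, -37, -6, -49] -> 3
  [-32, 4, -21, -23, 18, -21, 10, -5, -12, 3] -> [-32, 4, -21, -23, -21, -5, -12, 3] -> 3
  [-8, 30, -41, -25, -16, 1, -20, 32, -41] -> [-8, -41, -25, -16, 1, -20, -41] -> 3
  [-14, -15, 2, -31, 27] -> [-14, -15, 2, -31] -> 2
  [50, -15, 19] -> [-15] -> 0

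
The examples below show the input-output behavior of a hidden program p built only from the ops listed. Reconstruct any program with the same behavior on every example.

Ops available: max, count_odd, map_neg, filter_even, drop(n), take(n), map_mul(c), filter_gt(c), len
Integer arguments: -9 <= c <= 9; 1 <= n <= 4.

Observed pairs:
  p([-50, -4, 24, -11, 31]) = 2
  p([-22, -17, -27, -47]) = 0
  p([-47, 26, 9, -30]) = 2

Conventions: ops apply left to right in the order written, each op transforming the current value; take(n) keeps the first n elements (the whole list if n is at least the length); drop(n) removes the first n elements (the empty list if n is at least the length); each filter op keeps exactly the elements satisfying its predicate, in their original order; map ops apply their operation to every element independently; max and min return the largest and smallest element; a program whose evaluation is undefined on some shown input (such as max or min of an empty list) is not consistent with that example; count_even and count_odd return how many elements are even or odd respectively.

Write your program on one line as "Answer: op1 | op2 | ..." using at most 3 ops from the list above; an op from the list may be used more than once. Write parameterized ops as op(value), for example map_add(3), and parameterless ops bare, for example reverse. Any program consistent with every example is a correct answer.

filter_gt(3) | len

Check, running the answer program on each example:
  [-50, -4, 24, -11, 31] -> [24, 31] -> 2
  [-22, -17, -27, -47] -> [] -> 0
  [-47, 26, 9, -30] -> [26, 9] -> 2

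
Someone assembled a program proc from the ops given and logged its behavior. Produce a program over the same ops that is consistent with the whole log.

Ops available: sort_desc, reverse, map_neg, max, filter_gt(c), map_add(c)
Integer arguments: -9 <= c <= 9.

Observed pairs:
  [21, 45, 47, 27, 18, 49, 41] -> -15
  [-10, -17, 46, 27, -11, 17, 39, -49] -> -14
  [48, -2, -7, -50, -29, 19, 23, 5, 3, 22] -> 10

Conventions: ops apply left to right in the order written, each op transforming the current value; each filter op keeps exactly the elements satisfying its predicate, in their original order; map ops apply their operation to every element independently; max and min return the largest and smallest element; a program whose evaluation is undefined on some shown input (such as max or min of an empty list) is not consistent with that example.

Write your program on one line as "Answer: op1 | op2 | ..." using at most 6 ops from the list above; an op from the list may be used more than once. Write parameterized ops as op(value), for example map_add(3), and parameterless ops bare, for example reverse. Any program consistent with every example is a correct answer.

reverse | sort_desc | filter_gt(-9) | map_add(-3) | map_neg | max

Check, running the answer program on each example:
  [21, 45, 47, 27, 18, 49, 41] -> [41, 49, 18, 27, 47, 45, 21] -> [49, 47, 45, 41, 27, 21, 18] -> [49, 47, 45, 41, 27, 21, 18] -> [46, 44, 42, 38, 24, 18, 15] -> [-46, -44, -42, -38, -24, -18, -15] -> -15
  [-10, -17, 46, 27, -11, 17, 39, -49] -> [-49, 39, 17, -11, 27, 46, -17, -10] -> [46, 39, 27, 17, -10, -11, -17, -49] -> [46, 39, 27, 17] -> [43, 36, 24, 14] -> [-43, -36, -24, -14] -> -14
  [48, -2, -7, -50, -29, 19, 23, 5, 3, 22] -> [22, 3, 5, 23, 19, -29, -50, -7, -2, 48] -> [48, 23, 22, 19, 5, 3, -2, -7, -29, -50] -> [48, 23, 22, 19, 5, 3, -2, -7] -> [45, 20, 19, 16, 2, 0, -5, -10] -> [-45, -20, -19, -16, -2, 0, 5, 10] -> 10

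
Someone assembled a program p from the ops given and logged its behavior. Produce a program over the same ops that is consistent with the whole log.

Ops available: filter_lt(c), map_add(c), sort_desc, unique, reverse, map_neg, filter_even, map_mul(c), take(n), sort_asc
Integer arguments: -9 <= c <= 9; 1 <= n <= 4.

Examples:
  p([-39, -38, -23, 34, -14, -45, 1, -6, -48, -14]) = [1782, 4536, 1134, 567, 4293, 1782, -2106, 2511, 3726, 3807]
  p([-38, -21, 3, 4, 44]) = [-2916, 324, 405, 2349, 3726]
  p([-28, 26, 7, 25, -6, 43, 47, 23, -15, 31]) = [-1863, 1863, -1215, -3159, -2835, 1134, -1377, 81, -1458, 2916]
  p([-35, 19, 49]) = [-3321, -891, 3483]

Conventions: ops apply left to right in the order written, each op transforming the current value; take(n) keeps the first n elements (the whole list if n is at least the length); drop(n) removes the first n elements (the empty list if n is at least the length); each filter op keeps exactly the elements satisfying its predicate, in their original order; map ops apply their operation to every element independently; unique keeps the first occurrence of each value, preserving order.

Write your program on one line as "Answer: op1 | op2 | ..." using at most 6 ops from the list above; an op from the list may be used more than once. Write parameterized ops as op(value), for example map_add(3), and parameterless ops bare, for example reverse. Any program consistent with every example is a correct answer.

map_neg | reverse | map_add(8) | map_mul(-9) | map_mul(-9)

Check, running the answer program on each example:
  [-39, -38, -23, 34, -14, -45, 1, -6, -48, -14] -> [39, 38, 23, -34, 14, 45, -1, 6, 48, 14] -> [14, 48, 6, -1, 45, 14, -34, 23, 38, 39] -> [22, 56, 14, 7, 53, 22, -26, 31, 46, 47] -> [-198, -504, -126, -63, -477, -198, 234, -279, -414, -423] -> [1782, 4536, 1134, 567, 4293, 1782, -2106, 2511, 3726, 3807]
  [-38, -21, 3, 4, 44] -> [38, 21, -3, -4, -44] -> [-44, -4, -3, 21, 38] -> [-36, 4, 5, 29, 46] -> [324, -36, -45, -261, -414] -> [-2916, 324, 405, 2349, 3726]
  [-28, 26, 7, 25, -6, 43, 47, 23, -15, 31] -> [28, -26, -7, -25, 6, -43, -47, -23, 15, -31] -> [-31, 15, -23, -47, -43, 6, -25, -7, -26, 28] -> [-23, 23, -15, -39, -35, 14, -17, 1, -18, 36] -> [207, -207, 135, 351, 315, -126, 153, -9, 162, -324] -> [-1863, 1863, -1215, -3159, -2835, 1134, -1377, 81, -1458, 2916]
  [-35, 19, 49] -> [35, -19, -49] -> [-49, -19, 35] -> [-41, -11, 43] -> [369, 99, -387] -> [-3321, -891, 3483]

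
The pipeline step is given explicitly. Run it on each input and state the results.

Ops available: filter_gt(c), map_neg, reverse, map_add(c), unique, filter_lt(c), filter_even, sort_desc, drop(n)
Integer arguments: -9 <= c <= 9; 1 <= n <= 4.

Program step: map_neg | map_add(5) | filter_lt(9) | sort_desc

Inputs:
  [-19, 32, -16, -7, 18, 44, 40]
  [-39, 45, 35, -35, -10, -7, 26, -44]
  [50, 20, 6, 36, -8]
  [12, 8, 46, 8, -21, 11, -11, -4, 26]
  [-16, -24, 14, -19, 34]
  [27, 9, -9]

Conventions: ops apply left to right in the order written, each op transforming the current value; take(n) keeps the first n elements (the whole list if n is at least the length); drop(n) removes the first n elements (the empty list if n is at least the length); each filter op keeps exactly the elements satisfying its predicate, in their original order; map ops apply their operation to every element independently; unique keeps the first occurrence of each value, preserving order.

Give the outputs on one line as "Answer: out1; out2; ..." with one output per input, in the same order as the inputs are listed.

[-13, -27, -35, -39]; [-21, -30, -40]; [-1, -15, -31, -45]; [-3, -3, -6, -7, -21, -41]; [-9, -29]; [-4, -22]

Execution, op by op:
  [-19, 32, -16, -7, 18, 44, 40] -> [19, -32, 16, 7, -18, -44, -40] -> [24, -27, 21, 12, -13, -39, -35] -> [-27, -13, -39, -35] -> [-13, -27, -35, -39]
  [-39, 45, 35, -35, -10, -7, 26, -44] -> [39, -45, -35, 35, 10, 7, -26, 44] -> [44, -40, -30, 40, 15, 12, -21, 49] -> [-40, -30, -21] -> [-21, -30, -40]
  [50, 20, 6, 36, -8] -> [-50, -20, -6, -36, 8] -> [-45, -15, -1, -31, 13] -> [-45, -15, -1, -31] -> [-1, -15, -31, -45]
  [12, 8, 46, 8, -21, 11, -11, -4, 26] -> [-12, -8, -46, -8, 21, -11, 11, 4, -26] -> [-7, -3, -41, -3, 26, -6, 16, 9, -21] -> [-7, -3, -41, -3, -6, -21] -> [-3, -3, -6, -7, -21, -41]
  [-16, -24, 14, -19, 34] -> [16, 24, -14, 19, -34] -> [21, 29, -9, 24, -29] -> [-9, -29] -> [-9, -29]
  [27, 9, -9] -> [-27, -9, 9] -> [-22, -4, 14] -> [-22, -4] -> [-4, -22]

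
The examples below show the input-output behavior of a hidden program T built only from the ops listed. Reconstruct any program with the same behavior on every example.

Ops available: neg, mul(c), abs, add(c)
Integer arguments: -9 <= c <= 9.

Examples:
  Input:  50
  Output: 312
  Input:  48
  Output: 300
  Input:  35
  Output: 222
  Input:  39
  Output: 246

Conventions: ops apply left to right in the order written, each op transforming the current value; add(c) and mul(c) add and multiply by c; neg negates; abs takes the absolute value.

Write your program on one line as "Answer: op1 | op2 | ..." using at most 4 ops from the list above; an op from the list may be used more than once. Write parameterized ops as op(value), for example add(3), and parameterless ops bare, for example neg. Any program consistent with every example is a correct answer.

add(2) | mul(2) | mul(-3) | neg

Check, running the answer program on each example:
  50 -> 52 -> 104 -> -312 -> 312
  48 -> 50 -> 100 -> -300 -> 300
  35 -> 37 -> 74 -> -222 -> 222
  39 -> 41 -> 82 -> -246 -> 246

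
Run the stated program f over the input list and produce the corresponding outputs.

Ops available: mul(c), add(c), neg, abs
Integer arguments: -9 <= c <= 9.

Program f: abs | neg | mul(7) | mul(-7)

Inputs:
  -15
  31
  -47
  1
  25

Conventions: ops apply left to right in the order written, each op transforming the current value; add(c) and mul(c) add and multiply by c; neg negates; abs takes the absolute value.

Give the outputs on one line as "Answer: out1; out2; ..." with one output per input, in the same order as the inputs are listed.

Execution, op by op:
  -15 -> 15 -> -15 -> -105 -> 735
  31 -> 31 -> -31 -> -217 -> 1519
  -47 -> 47 -> -47 -> -329 -> 2303
  1 -> 1 -> -1 -> -7 -> 49
  25 -> 25 -> -25 -> -175 -> 1225

735; 1519; 2303; 49; 1225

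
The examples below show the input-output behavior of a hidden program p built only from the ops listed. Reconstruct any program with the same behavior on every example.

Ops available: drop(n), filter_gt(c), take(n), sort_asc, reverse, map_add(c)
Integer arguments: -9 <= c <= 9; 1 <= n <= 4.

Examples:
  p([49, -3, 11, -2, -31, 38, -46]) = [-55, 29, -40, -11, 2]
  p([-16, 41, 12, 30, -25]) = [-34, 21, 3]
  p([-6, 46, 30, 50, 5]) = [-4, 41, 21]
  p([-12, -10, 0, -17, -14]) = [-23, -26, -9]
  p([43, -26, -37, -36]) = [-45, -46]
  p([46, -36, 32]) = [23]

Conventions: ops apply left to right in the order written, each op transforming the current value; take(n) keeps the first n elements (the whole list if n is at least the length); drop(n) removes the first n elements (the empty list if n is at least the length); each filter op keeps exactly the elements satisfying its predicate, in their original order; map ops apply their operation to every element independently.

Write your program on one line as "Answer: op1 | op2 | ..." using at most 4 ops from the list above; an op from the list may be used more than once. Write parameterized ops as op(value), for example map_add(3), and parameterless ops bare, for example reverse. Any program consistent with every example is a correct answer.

drop(1) | drop(1) | map_add(-9) | reverse

Check, running the answer program on each example:
  [49, -3, 11, -2, -31, 38, -46] -> [-3, 11, -2, -31, 38, -46] -> [11, -2, -31, 38, -46] -> [2, -11, -40, 29, -55] -> [-55, 29, -40, -11, 2]
  [-16, 41, 12, 30, -25] -> [41, 12, 30, -25] -> [12, 30, -25] -> [3, 21, -34] -> [-34, 21, 3]
  [-6, 46, 30, 50, 5] -> [46, 30, 50, 5] -> [30, 50, 5] -> [21, 41, -4] -> [-4, 41, 21]
  [-12, -10, 0, -17, -14] -> [-10, 0, -17, -14] -> [0, -17, -14] -> [-9, -26, -23] -> [-23, -26, -9]
  [43, -26, -37, -36] -> [-26, -37, -36] -> [-37, -36] -> [-46, -45] -> [-45, -46]
  [46, -36, 32] -> [-36, 32] -> [32] -> [23] -> [23]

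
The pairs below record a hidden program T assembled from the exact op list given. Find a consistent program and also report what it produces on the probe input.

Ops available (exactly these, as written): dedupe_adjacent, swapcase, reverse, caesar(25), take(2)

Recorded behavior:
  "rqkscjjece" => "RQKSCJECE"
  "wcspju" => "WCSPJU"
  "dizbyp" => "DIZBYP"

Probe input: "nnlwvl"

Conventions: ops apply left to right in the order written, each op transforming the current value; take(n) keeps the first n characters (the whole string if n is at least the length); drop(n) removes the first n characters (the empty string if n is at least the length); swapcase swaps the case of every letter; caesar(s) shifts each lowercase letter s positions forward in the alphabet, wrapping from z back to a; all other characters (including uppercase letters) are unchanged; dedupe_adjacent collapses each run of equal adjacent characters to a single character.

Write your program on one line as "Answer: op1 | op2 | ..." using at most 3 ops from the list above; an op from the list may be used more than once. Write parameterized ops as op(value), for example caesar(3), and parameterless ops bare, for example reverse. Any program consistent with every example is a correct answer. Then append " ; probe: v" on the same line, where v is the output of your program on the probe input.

swapcase | dedupe_adjacent ; probe: "NLWVL"

Check, running the answer program on each example:
  "rqkscjjece" -> "RQKSCJJECE" -> "RQKSCJECE"
  "wcspju" -> "WCSPJU" -> "WCSPJU"
  "dizbyp" -> "DIZBYP" -> "DIZBYP"
  probe: "nnlwvl" -> "NNLWVL" -> "NLWVL"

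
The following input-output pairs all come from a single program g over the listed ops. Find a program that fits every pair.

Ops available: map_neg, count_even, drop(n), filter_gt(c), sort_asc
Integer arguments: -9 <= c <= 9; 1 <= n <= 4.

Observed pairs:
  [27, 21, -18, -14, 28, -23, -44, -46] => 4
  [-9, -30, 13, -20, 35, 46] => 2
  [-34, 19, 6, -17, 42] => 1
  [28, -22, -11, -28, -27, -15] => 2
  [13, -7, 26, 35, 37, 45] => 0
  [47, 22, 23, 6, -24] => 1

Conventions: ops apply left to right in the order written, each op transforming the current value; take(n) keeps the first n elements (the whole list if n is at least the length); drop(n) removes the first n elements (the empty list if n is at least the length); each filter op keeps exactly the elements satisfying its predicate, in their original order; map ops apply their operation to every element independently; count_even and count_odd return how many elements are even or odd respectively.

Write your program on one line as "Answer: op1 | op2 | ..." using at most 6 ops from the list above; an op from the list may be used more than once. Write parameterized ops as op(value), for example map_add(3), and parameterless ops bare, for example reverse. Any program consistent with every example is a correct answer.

map_neg | sort_asc | filter_gt(9) | map_neg | sort_asc | count_even

Check, running the answer program on each example:
  [27, 21, -18, -14, 28, -23, -44, -46] -> [-27, -21, 18, 14, -28, 23, 44, 46] -> [-28, -27, -21, 14, 18, 23, 44, 46] -> [14, 18, 23, 44, 46] -> [-14, -18, -23, -44, -46] -> [-46, -44, -23, -18, -14] -> 4
  [-9, -30, 13, -20, 35, 46] -> [9, 30, -13, 20, -35, -46] -> [-46, -35, -13, 9, 20, 30] -> [20, 30] -> [-20, -30] -> [-30, -20] -> 2
  [-34, 19, 6, -17, 42] -> [34, -19, -6, 17, -42] -> [-42, -19, -6, 17, 34] -> [17, 34] -> [-17, -34] -> [-34, -17] -> 1
  [28, -22, -11, -28, -27, -15] -> [-28, 22, 11, 28, 27, 15] -> [-28, 11, 15, 22, 27, 28] -> [11, 15, 22, 27, 28] -> [-11, -15, -22, -27, -28] -> [-28, -27, -22, -15, -11] -> 2
  [13, -7, 26, 35, 37, 45] -> [-13, 7, -26, -35, -37, -45] -> [-45, -37, -35, -26, -13, 7] -> [] -> [] -> [] -> 0
  [47, 22, 23, 6, -24] -> [-47, -22, -23, -6, 24] -> [-47, -23, -22, -6, 24] -> [24] -> [-24] -> [-24] -> 1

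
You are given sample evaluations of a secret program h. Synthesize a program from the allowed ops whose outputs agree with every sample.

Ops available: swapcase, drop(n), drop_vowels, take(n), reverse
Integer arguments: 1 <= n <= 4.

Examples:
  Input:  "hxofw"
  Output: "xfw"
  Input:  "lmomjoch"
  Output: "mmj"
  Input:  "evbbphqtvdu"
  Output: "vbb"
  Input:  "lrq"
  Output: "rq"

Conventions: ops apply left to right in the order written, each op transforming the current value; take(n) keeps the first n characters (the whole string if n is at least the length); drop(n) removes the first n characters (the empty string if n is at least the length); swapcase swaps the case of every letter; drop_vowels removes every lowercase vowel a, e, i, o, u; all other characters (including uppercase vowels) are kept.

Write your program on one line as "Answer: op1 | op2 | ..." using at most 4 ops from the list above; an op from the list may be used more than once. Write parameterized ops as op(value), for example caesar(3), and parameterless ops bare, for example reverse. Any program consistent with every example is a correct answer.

drop(1) | drop_vowels | take(3)

Check, running the answer program on each example:
  "hxofw" -> "xofw" -> "xfw" -> "xfw"
  "lmomjoch" -> "momjoch" -> "mmjch" -> "mmj"
  "evbbphqtvdu" -> "vbbphqtvdu" -> "vbbphqtvd" -> "vbb"
  "lrq" -> "rq" -> "rq" -> "rq"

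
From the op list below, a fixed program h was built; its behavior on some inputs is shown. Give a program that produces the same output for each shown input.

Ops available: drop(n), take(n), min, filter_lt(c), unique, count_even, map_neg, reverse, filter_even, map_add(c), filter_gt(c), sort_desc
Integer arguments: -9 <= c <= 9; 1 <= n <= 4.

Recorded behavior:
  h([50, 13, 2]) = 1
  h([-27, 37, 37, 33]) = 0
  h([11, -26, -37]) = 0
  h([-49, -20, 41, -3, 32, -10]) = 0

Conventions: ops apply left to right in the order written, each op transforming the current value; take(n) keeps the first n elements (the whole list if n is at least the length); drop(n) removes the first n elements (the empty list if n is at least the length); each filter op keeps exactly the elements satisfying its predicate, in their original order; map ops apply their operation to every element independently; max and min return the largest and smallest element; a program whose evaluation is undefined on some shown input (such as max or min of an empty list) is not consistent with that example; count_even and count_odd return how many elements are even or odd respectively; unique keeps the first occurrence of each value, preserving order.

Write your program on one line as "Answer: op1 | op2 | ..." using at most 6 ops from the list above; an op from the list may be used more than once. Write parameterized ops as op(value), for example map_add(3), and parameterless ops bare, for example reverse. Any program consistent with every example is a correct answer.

filter_gt(-2) | reverse | drop(2) | filter_even | map_neg | count_even

Check, running the answer program on each example:
  [50, 13, 2] -> [50, 13, 2] -> [2, 13, 50] -> [50] -> [50] -> [-50] -> 1
  [-27, 37, 37, 33] -> [37, 37, 33] -> [33, 37, 37] -> [37] -> [] -> [] -> 0
  [11, -26, -37] -> [11] -> [11] -> [] -> [] -> [] -> 0
  [-49, -20, 41, -3, 32, -10] -> [41, 32] -> [32, 41] -> [] -> [] -> [] -> 0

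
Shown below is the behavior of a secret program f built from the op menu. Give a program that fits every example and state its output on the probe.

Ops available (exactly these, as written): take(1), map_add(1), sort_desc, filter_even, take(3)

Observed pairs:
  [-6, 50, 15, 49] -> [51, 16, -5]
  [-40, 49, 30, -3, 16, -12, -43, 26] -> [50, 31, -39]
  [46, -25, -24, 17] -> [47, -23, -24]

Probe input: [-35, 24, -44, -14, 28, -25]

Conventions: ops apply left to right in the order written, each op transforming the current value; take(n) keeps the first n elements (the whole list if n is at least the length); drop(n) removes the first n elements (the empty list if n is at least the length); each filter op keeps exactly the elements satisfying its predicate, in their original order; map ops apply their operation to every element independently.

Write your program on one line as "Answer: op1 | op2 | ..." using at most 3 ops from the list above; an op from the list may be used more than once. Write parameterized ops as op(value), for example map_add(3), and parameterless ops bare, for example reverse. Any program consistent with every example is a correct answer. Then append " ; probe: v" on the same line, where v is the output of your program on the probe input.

take(3) | sort_desc | map_add(1) ; probe: [25, -34, -43]

Check, running the answer program on each example:
  [-6, 50, 15, 49] -> [-6, 50, 15] -> [50, 15, -6] -> [51, 16, -5]
  [-40, 49, 30, -3, 16, -12, -43, 26] -> [-40, 49, 30] -> [49, 30, -40] -> [50, 31, -39]
  [46, -25, -24, 17] -> [46, -25, -24] -> [46, -24, -25] -> [47, -23, -24]
  probe: [-35, 24, -44, -14, 28, -25] -> [-35, 24, -44] -> [24, -35, -44] -> [25, -34, -43]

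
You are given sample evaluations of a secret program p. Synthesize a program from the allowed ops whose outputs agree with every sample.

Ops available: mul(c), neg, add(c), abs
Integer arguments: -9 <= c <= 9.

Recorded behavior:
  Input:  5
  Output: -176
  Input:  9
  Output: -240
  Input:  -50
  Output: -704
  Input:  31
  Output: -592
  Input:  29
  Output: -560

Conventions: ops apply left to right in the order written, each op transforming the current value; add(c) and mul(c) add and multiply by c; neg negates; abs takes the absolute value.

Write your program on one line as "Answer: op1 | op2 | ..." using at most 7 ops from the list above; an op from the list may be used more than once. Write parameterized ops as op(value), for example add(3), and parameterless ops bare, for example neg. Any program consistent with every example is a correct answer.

add(2) | mul(2) | add(8) | abs | mul(8) | neg

Check, running the answer program on each example:
  5 -> 7 -> 14 -> 22 -> 22 -> 176 -> -176
  9 -> 11 -> 22 -> 30 -> 30 -> 240 -> -240
  -50 -> -48 -> -96 -> -88 -> 88 -> 704 -> -704
  31 -> 33 -> 66 -> 74 -> 74 -> 592 -> -592
  29 -> 31 -> 62 -> 70 -> 70 -> 560 -> -560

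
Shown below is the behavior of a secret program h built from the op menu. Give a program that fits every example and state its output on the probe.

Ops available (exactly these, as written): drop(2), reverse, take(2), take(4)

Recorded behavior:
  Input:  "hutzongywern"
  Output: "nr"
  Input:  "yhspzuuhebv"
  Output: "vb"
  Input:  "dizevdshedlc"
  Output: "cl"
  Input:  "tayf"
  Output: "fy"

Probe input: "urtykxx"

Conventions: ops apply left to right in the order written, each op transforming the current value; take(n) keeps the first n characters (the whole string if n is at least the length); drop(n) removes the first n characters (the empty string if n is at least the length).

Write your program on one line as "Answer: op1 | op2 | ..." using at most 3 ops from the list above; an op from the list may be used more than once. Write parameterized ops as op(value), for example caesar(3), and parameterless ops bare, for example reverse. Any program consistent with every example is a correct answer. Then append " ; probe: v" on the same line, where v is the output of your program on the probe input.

reverse | take(2) ; probe: "xx"

Check, running the answer program on each example:
  "hutzongywern" -> "nrewygnoztuh" -> "nr"
  "yhspzuuhebv" -> "vbehuuzpshy" -> "vb"
  "dizevdshedlc" -> "cldehsdvezid" -> "cl"
  "tayf" -> "fyat" -> "fy"
  probe: "urtykxx" -> "xxkytru" -> "xx"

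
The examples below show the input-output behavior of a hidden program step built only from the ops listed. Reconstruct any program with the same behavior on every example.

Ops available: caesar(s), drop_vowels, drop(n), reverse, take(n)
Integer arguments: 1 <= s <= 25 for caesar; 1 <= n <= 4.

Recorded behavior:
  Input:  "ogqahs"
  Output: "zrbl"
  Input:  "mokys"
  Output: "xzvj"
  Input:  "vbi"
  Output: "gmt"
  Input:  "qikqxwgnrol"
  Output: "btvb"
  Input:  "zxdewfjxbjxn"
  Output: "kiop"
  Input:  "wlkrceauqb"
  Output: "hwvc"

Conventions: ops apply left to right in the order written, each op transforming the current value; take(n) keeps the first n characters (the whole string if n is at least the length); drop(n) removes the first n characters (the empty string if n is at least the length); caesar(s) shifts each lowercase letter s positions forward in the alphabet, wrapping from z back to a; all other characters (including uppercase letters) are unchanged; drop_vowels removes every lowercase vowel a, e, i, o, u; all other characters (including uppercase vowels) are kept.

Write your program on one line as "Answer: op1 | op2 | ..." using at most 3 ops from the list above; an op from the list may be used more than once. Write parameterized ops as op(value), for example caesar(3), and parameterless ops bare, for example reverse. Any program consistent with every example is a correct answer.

take(4) | caesar(15) | caesar(22)

Check, running the answer program on each example:
  "ogqahs" -> "ogqa" -> "dvfp" -> "zrbl"
  "mokys" -> "moky" -> "bdzn" -> "xzvj"
  "vbi" -> "vbi" -> "kqx" -> "gmt"
  "qikqxwgnrol" -> "qikq" -> "fxzf" -> "btvb"
  "zxdewfjxbjxn" -> "zxde" -> "omst" -> "kiop"
  "wlkrceauqb" -> "wlkr" -> "lazg" -> "hwvc"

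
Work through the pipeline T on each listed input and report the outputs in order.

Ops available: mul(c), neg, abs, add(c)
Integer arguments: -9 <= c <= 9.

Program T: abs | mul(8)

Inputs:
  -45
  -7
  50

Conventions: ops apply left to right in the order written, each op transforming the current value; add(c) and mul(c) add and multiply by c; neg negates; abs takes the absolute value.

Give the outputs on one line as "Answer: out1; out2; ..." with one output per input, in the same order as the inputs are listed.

360; 56; 400

Execution, op by op:
  -45 -> 45 -> 360
  -7 -> 7 -> 56
  50 -> 50 -> 400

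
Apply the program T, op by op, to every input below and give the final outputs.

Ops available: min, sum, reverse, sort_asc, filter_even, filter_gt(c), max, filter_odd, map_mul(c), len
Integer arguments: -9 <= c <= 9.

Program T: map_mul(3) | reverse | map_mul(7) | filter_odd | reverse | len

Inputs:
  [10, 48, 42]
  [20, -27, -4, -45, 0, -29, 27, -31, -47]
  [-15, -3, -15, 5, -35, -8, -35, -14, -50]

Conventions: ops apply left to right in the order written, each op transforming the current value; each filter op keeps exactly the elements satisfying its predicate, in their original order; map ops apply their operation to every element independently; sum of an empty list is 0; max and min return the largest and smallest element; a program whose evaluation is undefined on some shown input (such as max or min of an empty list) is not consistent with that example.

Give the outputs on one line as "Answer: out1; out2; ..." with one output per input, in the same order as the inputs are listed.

Execution, op by op:
  [10, 48, 42] -> [30, 144, 126] -> [126, 144, 30] -> [882, 1008, 210] -> [] -> [] -> 0
  [20, -27, -4, -45, 0, -29, 27, -31, -47] -> [60, -81, -12, -135, 0, -87, 81, -93, -141] -> [-141, -93, 81, -87, 0, -135, -12, -81, 60] -> [-987, -651, 567, -609, 0, -945, -84, -567, 420] -> [-987, -651, 567, -609, -945, -567] -> [-567, -945, -609, 567, -651, -987] -> 6
  [-15, -3, -15, 5, -35, -8, -35, -14, -50] -> [-45, -9, -45, 15, -105, -24, -105, -42, -150] -> [-150, -42, -105, -24, -105, 15, -45, -9, -45] -> [-1050, -294, -735, -168, -735, 105, -315, -63, -315] -> [-735, -735, 105, -315, -63, -315] -> [-315, -63, -315, 105, -735, -735] -> 6

0; 6; 6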